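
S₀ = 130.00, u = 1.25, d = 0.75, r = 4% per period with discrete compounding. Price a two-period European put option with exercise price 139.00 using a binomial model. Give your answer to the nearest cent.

Risk-neutral probability p = (1 + 0.04 − 0.75)/(1.25 − 0.75) = 0.2900/0.5000 = 0.5800
Terminal stock prices: S_uu = 203.1, S_ud = 121.9, S_dd = 73.12
Terminal payoffs (K − S): max(-64.12, 0) = 0, max(17.12, 0) = 17.12, max(65.88, 0) = 65.88
Node u (S = 162.5): V_u = 1/1.04·[0.5800·0.0000 + 0.4200·17.1250] = 6.9159
Node d (S = 97.5): V_d = 1/1.04·[0.5800·17.1250 + 0.4200·65.8750] = 36.1538
Node 0 (S = 130): V_0 = 1/1.04·[0.5800·6.9159 + 0.4200·36.1538] = 18.4575

18.46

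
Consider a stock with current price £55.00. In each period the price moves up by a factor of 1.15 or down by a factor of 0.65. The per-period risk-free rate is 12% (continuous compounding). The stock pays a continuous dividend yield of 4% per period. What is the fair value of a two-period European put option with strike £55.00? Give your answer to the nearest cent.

Per-period risk-free factor R = e^0.12 = 1.1275; dividend-adjusted growth = e^(0.12−0.04) = 1.0833.
Risk-neutral probability p = (1.0833 − 0.65)/(1.15 − 0.65) = 0.4333/0.5000 = 0.8666
Terminal stock prices: S_uu = 72.74, S_ud = 41.11, S_dd = 23.24
Terminal payoffs (K − S): max(-17.74, 0) = 0, max(13.89, 0) = 13.89, max(31.76, 0) = 31.76
Node u (S = 63.25): V_u = e^(−0.12)·[0.8666·0.0000 + 0.1334·13.8875] = 1.6434
Node d (S = 35.75): V_d = e^(−0.12)·[0.8666·13.8875 + 0.1334·31.7625] = 14.4324
Node 0 (S = 55): V_0 = e^(−0.12)·[0.8666·1.6434 + 0.1334·14.4324] = 2.9710

£2.97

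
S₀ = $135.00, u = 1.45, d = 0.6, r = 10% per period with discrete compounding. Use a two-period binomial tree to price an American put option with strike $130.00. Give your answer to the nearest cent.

Risk-neutral probability p = (1 + 0.1 − 0.6)/(1.45 − 0.6) = 0.5000/0.8500 = 0.5882
Terminal stock prices: S_uu = 283.8, S_ud = 117.4, S_dd = 48.6
Terminal payoffs (K − S): max(-153.8, 0) = 0, max(12.55, 0) = 12.55, max(81.4, 0) = 81.4
Node u (S = 195.8): continuation = 1/1.1·[0.5882·0.0000 + 0.4118·12.5500] = 4.6979; exercise value = 0.0000 ≤ continuation, so V_u = 4.6979
Node d (S = 81): continuation = 1/1.1·[0.5882·12.5500 + 0.4118·81.4000] = 37.1818; exercise value = 49.0000 > continuation, so V_d = 49.0000 (exercise)
Node 0 (S = 135): continuation = 1/1.1·[0.5882·4.6979 + 0.4118·49.0000] = 20.8545; exercise value = 0.0000 ≤ continuation, so V_0 = 20.8545

$20.85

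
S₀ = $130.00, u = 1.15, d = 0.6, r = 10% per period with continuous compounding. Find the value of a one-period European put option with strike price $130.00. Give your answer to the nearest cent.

$3.84

Risk-neutral probability p = (e^0.1 − 0.6)/(1.15 − 0.6) = 0.5052/0.5500 = 0.9185
Terminal stock prices: S_u = 149.5, S_d = 78
Terminal payoffs (K − S): max(-19.5, 0) = 0, max(52, 0) = 52
Node 0 (S = 130): V_0 = e^(−0.1)·[0.9185·0.0000 + 0.0815·52.0000] = 3.8351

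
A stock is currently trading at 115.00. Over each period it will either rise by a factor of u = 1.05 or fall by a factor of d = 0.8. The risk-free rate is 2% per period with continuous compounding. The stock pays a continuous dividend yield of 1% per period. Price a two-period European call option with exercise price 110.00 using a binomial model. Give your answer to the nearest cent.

11.39

Per-period risk-free factor R = e^0.02 = 1.0202; dividend-adjusted growth = e^(0.02−0.01) = 1.0101.
Risk-neutral probability p = (1.0101 − 0.8)/(1.05 − 0.8) = 0.2101/0.2500 = 0.8402
Terminal stock prices: S_uu = 126.8, S_ud = 96.6, S_dd = 73.6
Terminal payoffs (S − K): max(16.79, 0) = 16.79, max(-13.4, 0) = 0, max(-36.4, 0) = 0
Node u (S = 120.8): V_u = e^(−0.02)·[0.8402·16.7875 + 0.1598·0.0000] = 13.8256
Node d (S = 92): V_d = e^(−0.02)·[0.8402·0.0000 + 0.1598·0.0000] = 0.0000
Node 0 (S = 115): V_0 = e^(−0.02)·[0.8402·13.8256 + 0.1598·0.0000] = 11.3862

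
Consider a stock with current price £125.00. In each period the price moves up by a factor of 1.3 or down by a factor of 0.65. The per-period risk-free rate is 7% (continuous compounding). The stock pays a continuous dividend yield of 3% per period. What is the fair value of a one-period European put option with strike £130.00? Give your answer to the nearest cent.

£18.12

Per-period risk-free factor R = e^0.07 = 1.0725; dividend-adjusted growth = e^(0.07−0.03) = 1.0408.
Risk-neutral probability p = (1.0408 − 0.65)/(1.3 − 0.65) = 0.3908/0.6500 = 0.6012
Terminal stock prices: S_u = 162.5, S_d = 81.25
Terminal payoffs (K − S): max(-32.5, 0) = 0, max(48.75, 0) = 48.75
Node 0 (S = 125): V_0 = e^(−0.07)·[0.6012·0.0000 + 0.3988·48.7500] = 18.1250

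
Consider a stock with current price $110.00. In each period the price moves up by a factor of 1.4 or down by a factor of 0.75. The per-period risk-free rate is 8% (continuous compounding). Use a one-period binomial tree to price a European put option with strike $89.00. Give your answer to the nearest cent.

$2.92

Risk-neutral probability p = (e^0.08 − 0.75)/(1.4 − 0.75) = 0.3333/0.6500 = 0.5127
Terminal stock prices: S_u = 154, S_d = 82.5
Terminal payoffs (K − S): max(-65, 0) = 0, max(6.5, 0) = 6.5
Node 0 (S = 110): V_0 = e^(−0.08)·[0.5127·0.0000 + 0.4873·6.5000] = 2.9236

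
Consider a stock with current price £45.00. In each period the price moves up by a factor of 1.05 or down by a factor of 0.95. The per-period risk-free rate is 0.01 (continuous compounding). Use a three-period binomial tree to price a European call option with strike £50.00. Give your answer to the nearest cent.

£0.44

Risk-neutral probability p = (e^0.01 − 0.95)/(1.05 − 0.95) = 0.0601/0.1000 = 0.6005
Terminal stock prices: S_uuu = 52.09, S_uud = 47.13, S_udd = 42.64, S_ddd = 38.58
Terminal payoffs (S − K): max(2.093, 0) = 2.093, max(-2.868, 0) = 0, max(-7.357, 0) = 0, max(-11.42, 0) = 0
Node uu (S = 49.61): V_uu = e^(−0.01)·[0.6005·2.0931 + 0.3995·0.0000] = 1.2444
Node ud (S = 44.89): V_ud = e^(−0.01)·[0.6005·0.0000 + 0.3995·0.0000] = 0.0000
Node dd (S = 40.61): V_dd = e^(−0.01)·[0.6005·0.0000 + 0.3995·0.0000] = 0.0000
Node u (S = 47.25): V_u = e^(−0.01)·[0.6005·1.2444 + 0.3995·0.0000] = 0.7398
Node d (S = 42.75): V_d = e^(−0.01)·[0.6005·0.0000 + 0.3995·0.0000] = 0.0000
Node 0 (S = 45): V_0 = e^(−0.01)·[0.6005·0.7398 + 0.3995·0.0000] = 0.4399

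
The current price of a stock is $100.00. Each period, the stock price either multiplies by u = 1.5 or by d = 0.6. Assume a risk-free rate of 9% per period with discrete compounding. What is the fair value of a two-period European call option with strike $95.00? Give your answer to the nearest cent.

Risk-neutral probability p = (1 + 0.09 − 0.6)/(1.5 − 0.6) = 0.4900/0.9000 = 0.5444
Terminal stock prices: S_uu = 225, S_ud = 90, S_dd = 36
Terminal payoffs (S − K): max(130, 0) = 130, max(-5, 0) = 0, max(-59, 0) = 0
Node u (S = 150): V_u = 1/1.09·[0.5444·130.0000 + 0.4556·0.0000] = 64.9337
Node d (S = 60): V_d = 1/1.09·[0.5444·0.0000 + 0.4556·0.0000] = 0.0000
Node 0 (S = 100): V_0 = 1/1.09·[0.5444·64.9337 + 0.4556·0.0000] = 32.4338

$32.43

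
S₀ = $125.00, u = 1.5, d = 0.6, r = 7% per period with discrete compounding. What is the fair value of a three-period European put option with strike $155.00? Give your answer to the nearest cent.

$36.94

Risk-neutral probability p = (1 + 0.07 − 0.6)/(1.5 − 0.6) = 0.4700/0.9000 = 0.5222
Terminal stock prices: S_uuu = 421.9, S_uud = 168.8, S_udd = 67.5, S_ddd = 27
Terminal payoffs (K − S): max(-266.9, 0) = 0, max(-13.75, 0) = 0, max(87.5, 0) = 87.5, max(128, 0) = 128
Node uu (S = 281.2): V_uu = 1/1.07·[0.5222·0.0000 + 0.4778·0.0000] = 0.0000
Node ud (S = 112.5): V_ud = 1/1.07·[0.5222·0.0000 + 0.4778·87.5000] = 39.0706
Node dd (S = 45): V_dd = 1/1.07·[0.5222·87.5000 + 0.4778·128.0000] = 99.8598
Node u (S = 187.5): V_u = 1/1.07·[0.5222·0.0000 + 0.4778·39.0706] = 17.4459
Node d (S = 75): V_d = 1/1.07·[0.5222·39.0706 + 0.4778·99.8598] = 63.6583
Node 0 (S = 125): V_0 = 1/1.07·[0.5222·17.4459 + 0.4778·63.6583] = 36.9394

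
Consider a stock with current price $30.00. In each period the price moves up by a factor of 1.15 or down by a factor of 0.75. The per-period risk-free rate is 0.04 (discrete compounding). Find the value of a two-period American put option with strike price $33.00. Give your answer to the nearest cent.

$4.09

Risk-neutral probability p = (1 + 0.04 − 0.75)/(1.15 − 0.75) = 0.2900/0.4000 = 0.7250
Terminal stock prices: S_uu = 39.67, S_ud = 25.88, S_dd = 16.88
Terminal payoffs (K − S): max(-6.675, 0) = 0, max(7.125, 0) = 7.125, max(16.12, 0) = 16.12
Node u (S = 34.5): continuation = 1/1.04·[0.7250·0.0000 + 0.2750·7.1250] = 1.8840; exercise value = 0.0000 ≤ continuation, so V_u = 1.8840
Node d (S = 22.5): continuation = 1/1.04·[0.7250·7.1250 + 0.2750·16.1250] = 9.2308; exercise value = 10.5000 > continuation, so V_d = 10.5000 (exercise)
Node 0 (S = 30): continuation = 1/1.04·[0.7250·1.8840 + 0.2750·10.5000] = 4.0898; exercise value = 3.0000 ≤ continuation, so V_0 = 4.0898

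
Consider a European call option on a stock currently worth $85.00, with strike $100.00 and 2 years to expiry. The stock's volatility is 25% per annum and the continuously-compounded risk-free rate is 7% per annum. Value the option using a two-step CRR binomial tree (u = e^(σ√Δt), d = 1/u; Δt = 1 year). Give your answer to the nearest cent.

CRR parameters: u = e^(σ√Δt) = e^(0.25·√1) = 1.2840, d = 1/u = 0.7788
Per-period rate: rΔt = 0.07·1 = 0.07, so R = e^0.07 = 1.0725
Risk-neutral probability p = (e^0.07 − 0.7788)/(1.2840 − 0.7788) = 0.2937/0.5052 = 0.5813
Terminal stock prices: S_uu = 140.1, S_ud = 85, S_dd = 51.56
Terminal payoffs (S − K): max(40.14, 0) = 40.14, max(-15, 0) = 0, max(-48.44, 0) = 0
Node u (S = 109.1): V_u = e^(−0.07)·[0.5813·40.1413 + 0.4187·0.0000] = 21.7581
Node d (S = 66.2): V_d = e^(−0.07)·[0.5813·0.0000 + 0.4187·0.0000] = 0.0000
Node 0 (S = 85): V_0 = e^(−0.07)·[0.5813·21.7581 + 0.4187·0.0000] = 11.7937

$11.79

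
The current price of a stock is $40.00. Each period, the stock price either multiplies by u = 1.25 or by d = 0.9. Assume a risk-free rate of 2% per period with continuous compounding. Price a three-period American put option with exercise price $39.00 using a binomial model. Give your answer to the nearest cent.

$2.73

Risk-neutral probability p = (e^0.02 − 0.9)/(1.25 − 0.9) = 0.1202/0.3500 = 0.3434
Terminal stock prices: S_uuu = 78.12, S_uud = 56.25, S_udd = 40.5, S_ddd = 29.16
Terminal payoffs (K − S): max(-39.12, 0) = 0, max(-17.25, 0) = 0, max(-1.5, 0) = 0, max(9.84, 0) = 9.84
Node uu (S = 62.5): continuation = e^(−0.02)·[0.3434·0.0000 + 0.6566·0.0000] = 0.0000; exercise value = 0.0000 ≤ continuation, so V_uu = 0.0000
Node ud (S = 45): continuation = e^(−0.02)·[0.3434·0.0000 + 0.6566·0.0000] = 0.0000; exercise value = 0.0000 ≤ continuation, so V_ud = 0.0000
Node dd (S = 32.4): continuation = e^(−0.02)·[0.3434·0.0000 + 0.6566·9.8400] = 6.3327; exercise value = 6.6000 > continuation, so V_dd = 6.6000 (exercise)
Node u (S = 50): continuation = e^(−0.02)·[0.3434·0.0000 + 0.6566·0.0000] = 0.0000; exercise value = 0.0000 ≤ continuation, so V_u = 0.0000
Node d (S = 36): continuation = e^(−0.02)·[0.3434·0.0000 + 0.6566·6.6000] = 4.2475; exercise value = 3.0000 ≤ continuation, so V_d = 4.2475
Node 0 (S = 40): continuation = e^(−0.02)·[0.3434·0.0000 + 0.6566·4.2475] = 2.7336; exercise value = 0.0000 ≤ continuation, so V_0 = 2.7336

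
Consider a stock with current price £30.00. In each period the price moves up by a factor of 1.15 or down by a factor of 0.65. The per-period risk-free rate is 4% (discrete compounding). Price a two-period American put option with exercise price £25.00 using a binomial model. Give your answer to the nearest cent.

Risk-neutral probability p = (1 + 0.04 − 0.65)/(1.15 − 0.65) = 0.3900/0.5000 = 0.7800
Terminal stock prices: S_uu = 39.67, S_ud = 22.43, S_dd = 12.68
Terminal payoffs (K − S): max(-14.67, 0) = 0, max(2.575, 0) = 2.575, max(12.32, 0) = 12.32
Node u (S = 34.5): continuation = 1/1.04·[0.7800·0.0000 + 0.2200·2.5750] = 0.5447; exercise value = 0.0000 ≤ continuation, so V_u = 0.5447
Node d (S = 19.5): continuation = 1/1.04·[0.7800·2.5750 + 0.2200·12.3250] = 4.5385; exercise value = 5.5000 > continuation, so V_d = 5.5000 (exercise)
Node 0 (S = 30): continuation = 1/1.04·[0.7800·0.5447 + 0.2200·5.5000] = 1.5720; exercise value = 0.0000 ≤ continuation, so V_0 = 1.5720

£1.57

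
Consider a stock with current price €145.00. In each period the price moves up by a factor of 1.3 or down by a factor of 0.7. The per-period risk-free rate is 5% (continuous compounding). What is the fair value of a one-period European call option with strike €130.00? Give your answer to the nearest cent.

€32.58

Risk-neutral probability p = (e^0.05 − 0.7)/(1.3 − 0.7) = 0.3513/0.6000 = 0.5855
Terminal stock prices: S_u = 188.5, S_d = 101.5
Terminal payoffs (S − K): max(58.5, 0) = 58.5, max(-28.5, 0) = 0
Node 0 (S = 145): V_0 = e^(−0.05)·[0.5855·58.5000 + 0.4145·0.0000] = 32.5786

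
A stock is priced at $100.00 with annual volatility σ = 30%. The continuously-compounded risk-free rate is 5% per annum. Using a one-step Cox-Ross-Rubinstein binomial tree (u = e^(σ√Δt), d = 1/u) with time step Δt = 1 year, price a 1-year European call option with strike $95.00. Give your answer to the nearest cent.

CRR parameters: u = e^(σ√Δt) = e^(0.3·√1) = 1.3499, d = 1/u = 0.7408
Per-period rate: rΔt = 0.05·1 = 0.05, so R = e^0.05 = 1.0513
Risk-neutral probability p = (e^0.05 − 0.7408)/(1.3499 − 0.7408) = 0.3105/0.6090 = 0.5097
Terminal stock prices: S_u = 135, S_d = 74.08
Terminal payoffs (S − K): max(39.99, 0) = 39.99, max(-20.92, 0) = 0
Node 0 (S = 100): V_0 = e^(−0.05)·[0.5097·39.9859 + 0.4903·0.0000] = 19.3884

$19.39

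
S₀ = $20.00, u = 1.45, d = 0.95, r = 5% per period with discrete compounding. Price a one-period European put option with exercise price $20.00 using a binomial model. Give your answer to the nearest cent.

Risk-neutral probability p = (1 + 0.05 − 0.95)/(1.45 − 0.95) = 0.1000/0.5000 = 0.2000
Terminal stock prices: S_u = 29, S_d = 19
Terminal payoffs (K − S): max(-9, 0) = 0, max(1, 0) = 1
Node 0 (S = 20): V_0 = 1/1.05·[0.2000·0.0000 + 0.8000·1.0000] = 0.7619

$0.76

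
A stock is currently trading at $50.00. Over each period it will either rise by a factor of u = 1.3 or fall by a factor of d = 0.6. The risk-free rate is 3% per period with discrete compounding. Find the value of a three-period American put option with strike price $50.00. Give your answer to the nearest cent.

$9.95

Risk-neutral probability p = (1 + 0.03 − 0.6)/(1.3 − 0.6) = 0.4300/0.7000 = 0.6143
Terminal stock prices: S_uuu = 109.9, S_uud = 50.7, S_udd = 23.4, S_ddd = 10.8
Terminal payoffs (K − S): max(-59.85, 0) = 0, max(-0.7, 0) = 0, max(26.6, 0) = 26.6, max(39.2, 0) = 39.2
Node uu (S = 84.5): continuation = 1/1.03·[0.6143·0.0000 + 0.3857·0.0000] = 0.0000; exercise value = 0.0000 ≤ continuation, so V_uu = 0.0000
Node ud (S = 39): continuation = 1/1.03·[0.6143·0.0000 + 0.3857·26.6000] = 9.9612; exercise value = 11.0000 > continuation, so V_ud = 11.0000 (exercise)
Node dd (S = 18): continuation = 1/1.03·[0.6143·26.6000 + 0.3857·39.2000] = 30.5437; exercise value = 32.0000 > continuation, so V_dd = 32.0000 (exercise)
Node u (S = 65): continuation = 1/1.03·[0.6143·0.0000 + 0.3857·11.0000] = 4.1193; exercise value = 0.0000 ≤ continuation, so V_u = 4.1193
Node d (S = 30): continuation = 1/1.03·[0.6143·11.0000 + 0.3857·32.0000] = 18.5437; exercise value = 20.0000 > continuation, so V_d = 20.0000 (exercise)
Node 0 (S = 50): continuation = 1/1.03·[0.6143·4.1193 + 0.3857·20.0000] = 9.9463; exercise value = 0.0000 ≤ continuation, so V_0 = 9.9463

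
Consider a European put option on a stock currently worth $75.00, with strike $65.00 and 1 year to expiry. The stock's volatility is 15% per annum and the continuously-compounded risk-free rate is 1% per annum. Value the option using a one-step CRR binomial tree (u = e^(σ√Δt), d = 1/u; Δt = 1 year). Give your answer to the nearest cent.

$0.22

CRR parameters: u = e^(σ√Δt) = e^(0.15·√1) = 1.1618, d = 1/u = 0.8607
Per-period rate: rΔt = 0.01·1 = 0.01, so R = e^0.01 = 1.0101
Risk-neutral probability p = (e^0.01 − 0.8607)/(1.1618 − 0.8607) = 0.1493/0.3011 = 0.4959
Terminal stock prices: S_u = 87.14, S_d = 64.55
Terminal payoffs (K − S): max(-22.14, 0) = 0, max(0.4469, 0) = 0.4469
Node 0 (S = 75): V_0 = e^(−0.01)·[0.4959·0.0000 + 0.5041·0.4469] = 0.2230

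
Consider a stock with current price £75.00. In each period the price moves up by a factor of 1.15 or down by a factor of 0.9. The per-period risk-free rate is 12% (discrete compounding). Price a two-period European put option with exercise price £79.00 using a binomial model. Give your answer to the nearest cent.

£0.44

Risk-neutral probability p = (1 + 0.12 − 0.9)/(1.15 − 0.9) = 0.2200/0.2500 = 0.8800
Terminal stock prices: S_uu = 99.19, S_ud = 77.62, S_dd = 60.75
Terminal payoffs (K − S): max(-20.19, 0) = 0, max(1.375, 0) = 1.375, max(18.25, 0) = 18.25
Node u (S = 86.25): V_u = 1/1.12·[0.8800·0.0000 + 0.1200·1.3750] = 0.1473
Node d (S = 67.5): V_d = 1/1.12·[0.8800·1.3750 + 0.1200·18.2500] = 3.0357
Node 0 (S = 75): V_0 = 1/1.12·[0.8800·0.1473 + 0.1200·3.0357] = 0.4410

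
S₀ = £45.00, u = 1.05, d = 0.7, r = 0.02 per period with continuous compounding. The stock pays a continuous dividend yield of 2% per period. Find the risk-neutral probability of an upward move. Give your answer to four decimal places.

Per-period risk-free factor R = e^0.02 = 1.0202; dividend-adjusted growth = e^(0.02−0.02) = 1.0000.
Risk-neutral probability p = (1.0000 − 0.7)/(1.05 − 0.7) = 0.3000/0.3500 = 0.8571

p = 0.8571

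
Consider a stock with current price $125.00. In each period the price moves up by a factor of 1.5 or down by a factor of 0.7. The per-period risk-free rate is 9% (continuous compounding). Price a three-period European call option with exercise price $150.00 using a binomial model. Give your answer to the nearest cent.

Risk-neutral probability p = (e^0.09 − 0.7)/(1.5 − 0.7) = 0.3942/0.8000 = 0.4927
Terminal stock prices: S_uuu = 421.9, S_uud = 196.9, S_udd = 91.87, S_ddd = 42.87
Terminal payoffs (S − K): max(271.9, 0) = 271.9, max(46.88, 0) = 46.88, max(-58.13, 0) = 0, max(-107.1, 0) = 0
Node uu (S = 281.2): V_uu = e^(−0.09)·[0.4927·271.8750 + 0.5073·46.8750] = 144.1603
Node ud (S = 131.2): V_ud = e^(−0.09)·[0.4927·46.8750 + 0.5073·0.0000] = 21.1083
Node dd (S = 61.25): V_dd = e^(−0.09)·[0.4927·0.0000 + 0.5073·0.0000] = 0.0000
Node u (S = 187.5): V_u = e^(−0.09)·[0.4927·144.1603 + 0.5073·21.1083] = 74.7031
Node d (S = 87.5): V_d = e^(−0.09)·[0.4927·21.1083 + 0.5073·0.0000] = 9.5053
Node 0 (S = 125): V_0 = e^(−0.09)·[0.4927·74.7031 + 0.5073·9.5053] = 38.0464

$38.05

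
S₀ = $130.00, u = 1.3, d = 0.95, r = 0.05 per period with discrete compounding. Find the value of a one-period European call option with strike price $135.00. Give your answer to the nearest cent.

$9.25

Risk-neutral probability p = (1 + 0.05 − 0.95)/(1.3 − 0.95) = 0.1000/0.3500 = 0.2857
Terminal stock prices: S_u = 169, S_d = 123.5
Terminal payoffs (S − K): max(34, 0) = 34, max(-11.5, 0) = 0
Node 0 (S = 130): V_0 = 1/1.05·[0.2857·34.0000 + 0.7143·0.0000] = 9.2517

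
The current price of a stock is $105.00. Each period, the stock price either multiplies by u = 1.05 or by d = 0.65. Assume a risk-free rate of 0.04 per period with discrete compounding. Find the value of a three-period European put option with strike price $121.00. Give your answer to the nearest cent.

$3.02

Risk-neutral probability p = (1 + 0.04 − 0.65)/(1.05 − 0.65) = 0.3900/0.4000 = 0.9750
Terminal stock prices: S_uuu = 121.6, S_uud = 75.25, S_udd = 46.58, S_ddd = 28.84
Terminal payoffs (K − S): max(-0.5506, 0) = 0, max(45.75, 0) = 45.75, max(74.42, 0) = 74.42, max(92.16, 0) = 92.16
Node uu (S = 115.8): V_uu = 1/1.04·[0.9750·0.0000 + 0.0250·45.7544] = 1.0999
Node ud (S = 71.66): V_ud = 1/1.04·[0.9750·45.7544 + 0.0250·74.4194] = 44.6837
Node dd (S = 44.36): V_dd = 1/1.04·[0.9750·74.4194 + 0.0250·92.1644] = 71.9837
Node u (S = 110.2): V_u = 1/1.04·[0.9750·1.0999 + 0.0250·44.6837] = 2.1052
Node d (S = 68.25): V_d = 1/1.04·[0.9750·44.6837 + 0.0250·71.9837] = 43.6213
Node 0 (S = 105): V_0 = 1/1.04·[0.9750·2.1052 + 0.0250·43.6213] = 3.0223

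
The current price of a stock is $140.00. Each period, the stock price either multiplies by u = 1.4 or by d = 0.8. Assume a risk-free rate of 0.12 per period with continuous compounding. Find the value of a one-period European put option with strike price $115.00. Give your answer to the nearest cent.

$1.21

Risk-neutral probability p = (e^0.12 − 0.8)/(1.4 − 0.8) = 0.3275/0.6000 = 0.5458
Terminal stock prices: S_u = 196, S_d = 112
Terminal payoffs (K − S): max(-81, 0) = 0, max(3, 0) = 3
Node 0 (S = 140): V_0 = e^(−0.12)·[0.5458·0.0000 + 0.4542·3.0000] = 1.2084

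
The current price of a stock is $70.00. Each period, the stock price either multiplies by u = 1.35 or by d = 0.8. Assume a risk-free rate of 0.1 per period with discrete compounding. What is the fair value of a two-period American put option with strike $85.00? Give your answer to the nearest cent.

Risk-neutral probability p = (1 + 0.1 − 0.8)/(1.35 − 0.8) = 0.3000/0.5500 = 0.5455
Terminal stock prices: S_uu = 127.6, S_ud = 75.6, S_dd = 44.8
Terminal payoffs (K − S): max(-42.58, 0) = 0, max(9.4, 0) = 9.4, max(40.2, 0) = 40.2
Node u (S = 94.5): continuation = 1/1.1·[0.5455·0.0000 + 0.4545·9.4000] = 3.8843; exercise value = 0.0000 ≤ continuation, so V_u = 3.8843
Node d (S = 56): continuation = 1/1.1·[0.5455·9.4000 + 0.4545·40.2000] = 21.2727; exercise value = 29.0000 > continuation, so V_d = 29.0000 (exercise)
Node 0 (S = 70): continuation = 1/1.1·[0.5455·3.8843 + 0.4545·29.0000] = 13.9096; exercise value = 15.0000 > continuation, so V_0 = 15.0000 (exercise)

$15.00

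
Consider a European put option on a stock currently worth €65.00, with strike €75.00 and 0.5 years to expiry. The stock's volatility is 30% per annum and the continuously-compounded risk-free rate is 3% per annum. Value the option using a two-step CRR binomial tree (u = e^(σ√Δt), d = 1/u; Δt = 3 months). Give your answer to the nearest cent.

€11.87

CRR parameters: u = e^(σ√Δt) = e^(0.3·√0.25) = 1.1618, d = 1/u = 0.8607
Per-period rate: rΔt = 0.03·0.25 = 0.0075, so R = e^0.0075 = 1.0075
Risk-neutral probability p = (e^0.0075 − 0.8607)/(1.1618 − 0.8607) = 0.1468/0.3011 = 0.4876
Terminal stock prices: S_uu = 87.74, S_ud = 65, S_dd = 48.15
Terminal payoffs (K − S): max(-12.74, 0) = 0, max(10, 0) = 10, max(26.85, 0) = 26.85
Node u (S = 75.52): V_u = e^(−0.0075)·[0.4876·0.0000 + 0.5124·10.0000] = 5.0860
Node d (S = 55.95): V_d = e^(−0.0075)·[0.4876·10.0000 + 0.5124·26.8468] = 18.4936
Node 0 (S = 65): V_0 = e^(−0.0075)·[0.4876·5.0860 + 0.5124·18.4936] = 11.8671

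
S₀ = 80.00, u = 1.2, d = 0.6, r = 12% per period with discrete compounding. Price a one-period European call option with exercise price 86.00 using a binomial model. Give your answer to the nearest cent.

Risk-neutral probability p = (1 + 0.12 − 0.6)/(1.2 − 0.6) = 0.5200/0.6000 = 0.8667
Terminal stock prices: S_u = 96, S_d = 48
Terminal payoffs (S − K): max(10, 0) = 10, max(-38, 0) = 0
Node 0 (S = 80): V_0 = 1/1.12·[0.8667·10.0000 + 0.1333·0.0000] = 7.7381

7.74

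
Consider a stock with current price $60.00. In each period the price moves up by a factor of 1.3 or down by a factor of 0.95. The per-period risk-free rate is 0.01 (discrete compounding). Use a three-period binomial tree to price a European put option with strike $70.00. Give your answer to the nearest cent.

$10.25

Risk-neutral probability p = (1 + 0.01 − 0.95)/(1.3 − 0.95) = 0.0600/0.3500 = 0.1714
Terminal stock prices: S_uuu = 131.8, S_uud = 96.33, S_udd = 70.39, S_ddd = 51.44
Terminal payoffs (K − S): max(-61.82, 0) = 0, max(-26.33, 0) = 0, max(-0.395, 0) = 0, max(18.56, 0) = 18.56
Node uu (S = 101.4): V_uu = 1/1.01·[0.1714·0.0000 + 0.8286·0.0000] = 0.0000
Node ud (S = 74.1): V_ud = 1/1.01·[0.1714·0.0000 + 0.8286·0.0000] = 0.0000
Node dd (S = 54.15): V_dd = 1/1.01·[0.1714·0.0000 + 0.8286·18.5575] = 15.2240
Node u (S = 78): V_u = 1/1.01·[0.1714·0.0000 + 0.8286·0.0000] = 0.0000
Node d (S = 57): V_d = 1/1.01·[0.1714·0.0000 + 0.8286·15.2240] = 12.4893
Node 0 (S = 60): V_0 = 1/1.01·[0.1714·0.0000 + 0.8286·12.4893] = 10.2458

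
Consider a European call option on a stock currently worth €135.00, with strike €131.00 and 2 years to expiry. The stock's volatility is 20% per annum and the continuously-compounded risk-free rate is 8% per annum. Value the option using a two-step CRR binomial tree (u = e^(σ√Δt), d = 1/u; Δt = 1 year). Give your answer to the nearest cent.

€27.43

CRR parameters: u = e^(σ√Δt) = e^(0.2·√1) = 1.2214, d = 1/u = 0.8187
Per-period rate: rΔt = 0.08·1 = 0.08, so R = e^0.08 = 1.0833
Risk-neutral probability p = (e^0.08 − 0.8187)/(1.2214 − 0.8187) = 0.2646/0.4027 = 0.6570
Terminal stock prices: S_uu = 201.4, S_ud = 135, S_dd = 90.49
Terminal payoffs (S − K): max(70.4, 0) = 70.4, max(4, 0) = 4, max(-40.51, 0) = 0
Node u (S = 164.9): V_u = e^(−0.08)·[0.6570·70.3963 + 0.3430·4.0000] = 43.9611
Node d (S = 110.5): V_d = e^(−0.08)·[0.6570·4.0000 + 0.3430·0.0000] = 2.4260
Node 0 (S = 135): V_0 = e^(−0.08)·[0.6570·43.9611 + 0.3430·2.4260] = 27.4301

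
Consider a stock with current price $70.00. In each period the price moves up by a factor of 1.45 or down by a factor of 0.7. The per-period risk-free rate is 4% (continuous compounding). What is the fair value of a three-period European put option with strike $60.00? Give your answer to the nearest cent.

$8.88

Risk-neutral probability p = (e^0.04 − 0.7)/(1.45 − 0.7) = 0.3408/0.7500 = 0.4544
Terminal stock prices: S_uuu = 213.4, S_uud = 103, S_udd = 49.73, S_ddd = 24.01
Terminal payoffs (K − S): max(-153.4, 0) = 0, max(-43.02, 0) = 0, max(10.27, 0) = 10.27, max(35.99, 0) = 35.99
Node uu (S = 147.2): V_uu = e^(−0.04)·[0.4544·0.0000 + 0.5456·0.0000] = 0.0000
Node ud (S = 71.05): V_ud = e^(−0.04)·[0.4544·0.0000 + 0.5456·10.2650] = 5.3808
Node dd (S = 34.3): V_dd = e^(−0.04)·[0.4544·10.2650 + 0.5456·35.9900] = 23.3474
Node u (S = 101.5): V_u = e^(−0.04)·[0.4544·0.0000 + 0.5456·5.3808] = 2.8206
Node d (S = 49): V_d = e^(−0.04)·[0.4544·5.3808 + 0.5456·23.3474] = 14.5878
Node 0 (S = 70): V_0 = e^(−0.04)·[0.4544·2.8206 + 0.5456·14.5878] = 8.8783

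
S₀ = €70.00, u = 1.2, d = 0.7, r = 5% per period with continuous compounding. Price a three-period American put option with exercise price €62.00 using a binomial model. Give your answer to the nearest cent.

Risk-neutral probability p = (e^0.05 − 0.7)/(1.2 − 0.7) = 0.3513/0.5000 = 0.7025
Terminal stock prices: S_uuu = 121, S_uud = 70.56, S_udd = 41.16, S_ddd = 24.01
Terminal payoffs (K − S): max(-58.96, 0) = 0, max(-8.56, 0) = 0, max(20.84, 0) = 20.84, max(37.99, 0) = 37.99
Node uu (S = 100.8): continuation = e^(−0.05)·[0.7025·0.0000 + 0.2975·0.0000] = 0.0000; exercise value = 0.0000 ≤ continuation, so V_uu = 0.0000
Node ud (S = 58.8): continuation = e^(−0.05)·[0.7025·0.0000 + 0.2975·20.8400] = 5.8967; exercise value = 3.2000 ≤ continuation, so V_ud = 5.8967
Node dd (S = 34.3): continuation = e^(−0.05)·[0.7025·20.8400 + 0.2975·37.9900] = 24.6762; exercise value = 27.7000 > continuation, so V_dd = 27.7000 (exercise)
Node u (S = 84): continuation = e^(−0.05)·[0.7025·0.0000 + 0.2975·5.8967] = 1.6685; exercise value = 0.0000 ≤ continuation, so V_u = 1.6685
Node d (S = 49): continuation = e^(−0.05)·[0.7025·5.8967 + 0.2975·27.7000] = 11.7784; exercise value = 13.0000 > continuation, so V_d = 13.0000 (exercise)
Node 0 (S = 70): continuation = e^(−0.05)·[0.7025·1.6685 + 0.2975·13.0000] = 4.7934; exercise value = 0.0000 ≤ continuation, so V_0 = 4.7934

€4.79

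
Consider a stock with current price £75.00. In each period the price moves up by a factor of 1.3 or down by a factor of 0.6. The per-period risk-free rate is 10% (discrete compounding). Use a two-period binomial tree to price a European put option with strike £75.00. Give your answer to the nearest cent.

£8.80

Risk-neutral probability p = (1 + 0.1 − 0.6)/(1.3 − 0.6) = 0.5000/0.7000 = 0.7143
Terminal stock prices: S_uu = 126.8, S_ud = 58.5, S_dd = 27
Terminal payoffs (K − S): max(-51.75, 0) = 0, max(16.5, 0) = 16.5, max(48, 0) = 48
Node u (S = 97.5): V_u = 1/1.1·[0.7143·0.0000 + 0.2857·16.5000] = 4.2857
Node d (S = 45): V_d = 1/1.1·[0.7143·16.5000 + 0.2857·48.0000] = 23.1818
Node 0 (S = 75): V_0 = 1/1.1·[0.7143·4.2857 + 0.2857·23.1818] = 8.8042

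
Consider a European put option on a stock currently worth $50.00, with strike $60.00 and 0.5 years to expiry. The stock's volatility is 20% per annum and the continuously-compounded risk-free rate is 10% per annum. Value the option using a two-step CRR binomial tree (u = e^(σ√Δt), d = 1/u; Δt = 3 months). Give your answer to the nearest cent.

$7.44

CRR parameters: u = e^(σ√Δt) = e^(0.2·√0.25) = 1.1052, d = 1/u = 0.9048
Per-period rate: rΔt = 0.1·0.25 = 0.025, so R = e^0.025 = 1.0253
Risk-neutral probability p = (e^0.025 − 0.9048)/(1.1052 − 0.9048) = 0.1205/0.2003 = 0.6014
Terminal stock prices: S_uu = 61.07, S_ud = 50, S_dd = 40.94
Terminal payoffs (K − S): max(-1.07, 0) = 0, max(10, 0) = 10, max(19.06, 0) = 19.06
Node u (S = 55.26): V_u = e^(−0.025)·[0.6014·0.0000 + 0.3986·10.0000] = 3.8877
Node d (S = 45.24): V_d = e^(−0.025)·[0.6014·10.0000 + 0.3986·19.0635] = 13.2767
Node 0 (S = 50): V_0 = e^(−0.025)·[0.6014·3.8877 + 0.3986·13.2767] = 7.4419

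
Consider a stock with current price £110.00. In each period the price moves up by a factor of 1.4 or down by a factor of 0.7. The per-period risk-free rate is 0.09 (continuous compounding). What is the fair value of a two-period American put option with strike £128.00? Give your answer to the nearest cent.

£24.51

Risk-neutral probability p = (e^0.09 − 0.7)/(1.4 − 0.7) = 0.3942/0.7000 = 0.5631
Terminal stock prices: S_uu = 215.6, S_ud = 107.8, S_dd = 53.9
Terminal payoffs (K − S): max(-87.6, 0) = 0, max(20.2, 0) = 20.2, max(74.1, 0) = 74.1
Node u (S = 154): continuation = e^(−0.09)·[0.5631·0.0000 + 0.4369·20.2000] = 8.0657; exercise value = 0.0000 ≤ continuation, so V_u = 8.0657
Node d (S = 77): continuation = e^(−0.09)·[0.5631·20.2000 + 0.4369·74.1000] = 39.9832; exercise value = 51.0000 > continuation, so V_d = 51.0000 (exercise)
Node 0 (S = 110): continuation = e^(−0.09)·[0.5631·8.0657 + 0.4369·51.0000] = 24.5148; exercise value = 18.0000 ≤ continuation, so V_0 = 24.5148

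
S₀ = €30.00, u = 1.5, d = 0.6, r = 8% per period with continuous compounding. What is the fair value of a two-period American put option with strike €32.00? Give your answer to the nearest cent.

€7.04

Risk-neutral probability p = (e^0.08 − 0.6)/(1.5 − 0.6) = 0.4833/0.9000 = 0.5370
Terminal stock prices: S_uu = 67.5, S_ud = 27, S_dd = 10.8
Terminal payoffs (K − S): max(-35.5, 0) = 0, max(5, 0) = 5, max(21.2, 0) = 21.2
Node u (S = 45): continuation = e^(−0.08)·[0.5370·0.0000 + 0.4630·5.0000] = 2.1371; exercise value = 0.0000 ≤ continuation, so V_u = 2.1371
Node d (S = 18): continuation = e^(−0.08)·[0.5370·5.0000 + 0.4630·21.2000] = 11.5397; exercise value = 14.0000 > continuation, so V_d = 14.0000 (exercise)
Node 0 (S = 30): continuation = e^(−0.08)·[0.5370·2.1371 + 0.4630·14.0000] = 7.0432; exercise value = 2.0000 ≤ continuation, so V_0 = 7.0432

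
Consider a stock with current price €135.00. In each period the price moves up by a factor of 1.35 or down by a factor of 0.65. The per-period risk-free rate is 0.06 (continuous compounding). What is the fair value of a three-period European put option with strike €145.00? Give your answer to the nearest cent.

€23.28

Risk-neutral probability p = (e^0.06 − 0.65)/(1.35 − 0.65) = 0.4118/0.7000 = 0.5883
Terminal stock prices: S_uuu = 332.2, S_uud = 159.9, S_udd = 77, S_ddd = 37.07
Terminal payoffs (K − S): max(-187.2, 0) = 0, max(-14.92, 0) = 0, max(68, 0) = 68, max(107.9, 0) = 107.9
Node uu (S = 246): V_uu = e^(−0.06)·[0.5883·0.0000 + 0.4117·0.0000] = 0.0000
Node ud (S = 118.5): V_ud = e^(−0.06)·[0.5883·0.0000 + 0.4117·67.9994] = 26.3626
Node dd (S = 57.04): V_dd = e^(−0.06)·[0.5883·67.9994 + 0.4117·107.9256] = 79.5184
Node u (S = 182.2): V_u = e^(−0.06)·[0.5883·0.0000 + 0.4117·26.3626] = 10.2205
Node d (S = 87.75): V_d = e^(−0.06)·[0.5883·26.3626 + 0.4117·79.5184] = 45.4352
Node 0 (S = 135): V_0 = e^(−0.06)·[0.5883·10.2205 + 0.4117·45.4352] = 23.2777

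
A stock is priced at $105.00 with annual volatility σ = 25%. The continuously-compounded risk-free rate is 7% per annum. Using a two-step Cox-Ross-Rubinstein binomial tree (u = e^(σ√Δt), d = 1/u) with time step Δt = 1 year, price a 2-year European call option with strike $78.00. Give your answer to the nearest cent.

CRR parameters: u = e^(σ√Δt) = e^(0.25·√1) = 1.2840, d = 1/u = 0.7788
Per-period rate: rΔt = 0.07·1 = 0.07, so R = e^0.07 = 1.0725
Risk-neutral probability p = (e^0.07 − 0.7788)/(1.2840 − 0.7788) = 0.2937/0.5052 = 0.5813
Terminal stock prices: S_uu = 173.1, S_ud = 105, S_dd = 63.69
Terminal payoffs (S − K): max(95.12, 0) = 95.12, max(27, 0) = 27, max(-14.31, 0) = 0
Node u (S = 134.8): V_u = e^(−0.07)·[0.5813·95.1157 + 0.4187·27.0000] = 62.0960
Node d (S = 81.77): V_d = e^(−0.07)·[0.5813·27.0000 + 0.4187·0.0000] = 14.6350
Node 0 (S = 105): V_0 = e^(−0.07)·[0.5813·62.0960 + 0.4187·14.6350] = 39.3712

$39.37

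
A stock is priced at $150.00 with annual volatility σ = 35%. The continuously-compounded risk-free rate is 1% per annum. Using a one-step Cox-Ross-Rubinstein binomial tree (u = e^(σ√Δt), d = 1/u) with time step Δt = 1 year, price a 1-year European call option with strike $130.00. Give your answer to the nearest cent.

$35.07

CRR parameters: u = e^(σ√Δt) = e^(0.35·√1) = 1.4191, d = 1/u = 0.7047
Per-period rate: rΔt = 0.01·1 = 0.01, so R = e^0.01 = 1.0101
Risk-neutral probability p = (e^0.01 − 0.7047)/(1.4191 − 0.7047) = 0.3054/0.7144 = 0.4275
Terminal stock prices: S_u = 212.9, S_d = 105.7
Terminal payoffs (S − K): max(82.86, 0) = 82.86, max(-24.3, 0) = 0
Node 0 (S = 150): V_0 = e^(−0.01)·[0.4275·82.8601 + 0.5725·0.0000] = 35.0662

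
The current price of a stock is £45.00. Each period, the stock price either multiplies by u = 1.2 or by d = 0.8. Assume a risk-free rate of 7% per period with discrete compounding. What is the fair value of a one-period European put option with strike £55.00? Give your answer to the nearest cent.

Risk-neutral probability p = (1 + 0.07 − 0.8)/(1.2 − 0.8) = 0.2700/0.4000 = 0.6750
Terminal stock prices: S_u = 54, S_d = 36
Terminal payoffs (K − S): max(1, 0) = 1, max(19, 0) = 19
Node 0 (S = 45): V_0 = 1/1.07·[0.6750·1.0000 + 0.3250·19.0000] = 6.4019

£6.40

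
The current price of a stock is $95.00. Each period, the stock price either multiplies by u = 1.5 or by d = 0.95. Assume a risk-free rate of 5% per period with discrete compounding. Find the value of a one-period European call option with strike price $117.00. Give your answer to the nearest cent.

$4.42

Risk-neutral probability p = (1 + 0.05 − 0.95)/(1.5 − 0.95) = 0.1000/0.5500 = 0.1818
Terminal stock prices: S_u = 142.5, S_d = 90.25
Terminal payoffs (S − K): max(25.5, 0) = 25.5, max(-26.75, 0) = 0
Node 0 (S = 95): V_0 = 1/1.05·[0.1818·25.5000 + 0.8182·0.0000] = 4.4156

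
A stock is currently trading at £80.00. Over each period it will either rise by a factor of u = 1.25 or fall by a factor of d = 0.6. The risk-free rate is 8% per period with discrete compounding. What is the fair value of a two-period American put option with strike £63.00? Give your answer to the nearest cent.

£4.13

Risk-neutral probability p = (1 + 0.08 − 0.6)/(1.25 − 0.6) = 0.4800/0.6500 = 0.7385
Terminal stock prices: S_uu = 125, S_ud = 60, S_dd = 28.8
Terminal payoffs (K − S): max(-62, 0) = 0, max(3, 0) = 3, max(34.2, 0) = 34.2
Node u (S = 100): continuation = 1/1.08·[0.7385·0.0000 + 0.2615·3.0000] = 0.7265; exercise value = 0.0000 ≤ continuation, so V_u = 0.7265
Node d (S = 48): continuation = 1/1.08·[0.7385·3.0000 + 0.2615·34.2000] = 10.3333; exercise value = 15.0000 > continuation, so V_d = 15.0000 (exercise)
Node 0 (S = 80): continuation = 1/1.08·[0.7385·0.7265 + 0.2615·15.0000] = 4.1292; exercise value = 0.0000 ≤ continuation, so V_0 = 4.1292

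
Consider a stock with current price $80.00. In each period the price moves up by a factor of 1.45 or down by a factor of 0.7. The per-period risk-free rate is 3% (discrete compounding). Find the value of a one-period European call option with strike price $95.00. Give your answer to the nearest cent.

Risk-neutral probability p = (1 + 0.03 − 0.7)/(1.45 − 0.7) = 0.3300/0.7500 = 0.4400
Terminal stock prices: S_u = 116, S_d = 56
Terminal payoffs (S − K): max(21, 0) = 21, max(-39, 0) = 0
Node 0 (S = 80): V_0 = 1/1.03·[0.4400·21.0000 + 0.5600·0.0000] = 8.9709

$8.97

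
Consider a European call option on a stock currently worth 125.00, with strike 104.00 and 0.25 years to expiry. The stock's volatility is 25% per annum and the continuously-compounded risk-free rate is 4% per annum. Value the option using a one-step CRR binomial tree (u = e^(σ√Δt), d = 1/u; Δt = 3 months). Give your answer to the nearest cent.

22.03

CRR parameters: u = e^(σ√Δt) = e^(0.25·√0.25) = 1.1331, d = 1/u = 0.8825
Per-period rate: rΔt = 0.04·0.25 = 0.01, so R = e^0.01 = 1.0101
Risk-neutral probability p = (e^0.01 − 0.8825)/(1.1331 − 0.8825) = 0.1276/0.2507 = 0.5089
Terminal stock prices: S_u = 141.6, S_d = 110.3
Terminal payoffs (S − K): max(37.64, 0) = 37.64, max(6.312, 0) = 6.312
Node 0 (S = 125): V_0 = e^(−0.01)·[0.5089·37.6436 + 0.4911·6.3121] = 22.0348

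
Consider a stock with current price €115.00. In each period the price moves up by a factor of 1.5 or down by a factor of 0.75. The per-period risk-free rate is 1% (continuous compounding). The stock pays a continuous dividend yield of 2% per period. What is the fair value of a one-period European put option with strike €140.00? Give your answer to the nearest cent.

Per-period risk-free factor R = e^0.01 = 1.0101; dividend-adjusted growth = e^(0.01−0.02) = 0.9900.
Risk-neutral probability p = (0.9900 − 0.75)/(1.5 − 0.75) = 0.2400/0.7500 = 0.3201
Terminal stock prices: S_u = 172.5, S_d = 86.25
Terminal payoffs (K − S): max(-32.5, 0) = 0, max(53.75, 0) = 53.75
Node 0 (S = 115): V_0 = e^(−0.01)·[0.3201·0.0000 + 0.6799·53.7500] = 36.1828

€36.18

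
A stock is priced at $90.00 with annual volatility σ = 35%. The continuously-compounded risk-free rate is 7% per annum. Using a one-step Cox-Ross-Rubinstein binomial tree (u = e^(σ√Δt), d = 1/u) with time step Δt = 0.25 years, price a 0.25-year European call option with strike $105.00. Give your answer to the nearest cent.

CRR parameters: u = e^(σ√Δt) = e^(0.35·√0.25) = 1.1912, d = 1/u = 0.8395
Per-period rate: rΔt = 0.07·0.25 = 0.0175, so R = e^0.0175 = 1.0177
Risk-neutral probability p = (e^0.0175 − 0.8395)/(1.1912 − 0.8395) = 0.1782/0.3518 = 0.5065
Terminal stock prices: S_u = 107.2, S_d = 75.55
Terminal payoffs (S − K): max(2.212, 0) = 2.212, max(-29.45, 0) = 0
Node 0 (S = 90): V_0 = e^(−0.0175)·[0.5065·2.2122 + 0.4935·0.0000] = 1.1011

$1.10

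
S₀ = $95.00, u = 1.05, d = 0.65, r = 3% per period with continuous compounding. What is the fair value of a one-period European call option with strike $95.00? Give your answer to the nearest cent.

$4.38

Risk-neutral probability p = (e^0.03 − 0.65)/(1.05 − 0.65) = 0.3805/0.4000 = 0.9511
Terminal stock prices: S_u = 99.75, S_d = 61.75
Terminal payoffs (S − K): max(4.75, 0) = 4.75, max(-33.25, 0) = 0
Node 0 (S = 95): V_0 = e^(−0.03)·[0.9511·4.7500 + 0.0489·0.0000] = 4.3844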